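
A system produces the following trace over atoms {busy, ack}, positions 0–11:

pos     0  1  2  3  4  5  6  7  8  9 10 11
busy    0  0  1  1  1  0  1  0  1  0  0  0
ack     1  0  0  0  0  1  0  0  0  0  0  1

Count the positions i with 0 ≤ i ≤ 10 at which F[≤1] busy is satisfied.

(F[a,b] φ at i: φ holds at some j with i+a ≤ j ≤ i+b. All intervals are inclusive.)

Evaluate at each i in [0,10]:
  i=0: ✗ (none in [0,1])
  i=1: ✓ (witness j=2)
  i=2: ✓ (witness j=2)
  i=3: ✓ (witness j=3)
  i=4: ✓ (witness j=4)
  i=5: ✓ (witness j=6)
  i=6: ✓ (witness j=6)
  i=7: ✓ (witness j=8)
  i=8: ✓ (witness j=8)
  i=9: ✗ (none in [9,10])
  i=10: ✗ (none in [10,11])
Positions where it holds: {1, 2, 3, 4, 5, 6, 7, 8} → 8.

8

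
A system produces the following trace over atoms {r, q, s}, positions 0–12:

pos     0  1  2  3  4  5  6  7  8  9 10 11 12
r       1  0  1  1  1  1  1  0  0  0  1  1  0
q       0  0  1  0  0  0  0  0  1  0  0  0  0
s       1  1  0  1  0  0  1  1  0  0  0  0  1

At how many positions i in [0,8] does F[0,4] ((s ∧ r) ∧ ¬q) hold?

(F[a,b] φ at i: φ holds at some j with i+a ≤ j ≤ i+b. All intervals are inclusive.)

7

Evaluate at each i in [0,8]:
  i=0: ✓ (witness j=0)
  i=1: ✓ (witness j=3)
  i=2: ✓ (witness j=3)
  i=3: ✓ (witness j=3)
  i=4: ✓ (witness j=6)
  i=5: ✓ (witness j=6)
  i=6: ✓ (witness j=6)
  i=7: ✗ (none in [7,11])
  i=8: ✗ (none in [8,12])
Positions where it holds: {0, 1, 2, 3, 4, 5, 6} → 7.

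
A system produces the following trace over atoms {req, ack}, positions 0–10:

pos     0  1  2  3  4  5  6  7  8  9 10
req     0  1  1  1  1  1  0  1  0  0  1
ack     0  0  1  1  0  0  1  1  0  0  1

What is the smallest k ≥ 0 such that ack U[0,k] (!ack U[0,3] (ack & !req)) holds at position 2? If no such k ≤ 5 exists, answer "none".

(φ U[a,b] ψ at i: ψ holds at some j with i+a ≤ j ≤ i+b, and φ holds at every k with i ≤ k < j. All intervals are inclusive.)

2

Need earliest j ≥ 2 with (!ack U[0,3] (ack & !req)), and ack at every k in [2,j-1].
  j=2: rhs fails.
  j=3: rhs fails.
  j=4: rhs holds; lhs holds on [2,3]. k = 2.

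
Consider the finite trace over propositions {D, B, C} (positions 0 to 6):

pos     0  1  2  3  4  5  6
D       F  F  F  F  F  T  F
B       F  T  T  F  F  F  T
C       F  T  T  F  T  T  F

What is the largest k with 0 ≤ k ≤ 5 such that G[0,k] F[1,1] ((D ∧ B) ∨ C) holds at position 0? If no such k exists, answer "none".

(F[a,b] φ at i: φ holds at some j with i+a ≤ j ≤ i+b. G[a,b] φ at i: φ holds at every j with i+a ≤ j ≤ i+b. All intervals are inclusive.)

1

F[1,1] ((D ∧ B) ∨ C) must hold from j=0 onward; find where it first fails.
  j=0: holds
  j=1: holds
  j=2: fails
Holds on [0,1], so largest k = 1.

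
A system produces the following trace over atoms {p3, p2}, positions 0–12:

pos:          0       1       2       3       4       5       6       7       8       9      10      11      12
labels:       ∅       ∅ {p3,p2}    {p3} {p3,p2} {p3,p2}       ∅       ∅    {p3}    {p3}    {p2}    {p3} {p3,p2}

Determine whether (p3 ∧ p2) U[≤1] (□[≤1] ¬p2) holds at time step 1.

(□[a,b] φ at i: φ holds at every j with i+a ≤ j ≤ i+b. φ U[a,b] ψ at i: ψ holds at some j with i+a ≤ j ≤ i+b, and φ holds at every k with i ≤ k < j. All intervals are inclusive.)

Need some j in [1,2] with □[≤1] ¬p2, and (p3 ∧ p2) at every k in [1,j-1].
  j=1: □[≤1] ¬p2 — fails at 2.
  j=2: □[≤1] ¬p2 — fails at 2.
No j in the window works → until fails.

False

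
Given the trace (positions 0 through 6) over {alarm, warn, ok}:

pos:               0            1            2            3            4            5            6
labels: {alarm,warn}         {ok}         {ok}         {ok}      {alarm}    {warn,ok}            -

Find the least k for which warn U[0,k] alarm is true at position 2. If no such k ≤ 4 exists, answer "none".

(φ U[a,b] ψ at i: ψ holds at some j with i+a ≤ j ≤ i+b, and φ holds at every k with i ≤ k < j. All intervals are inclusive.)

none

Need earliest j ≥ 2 with alarm, and warn at every k in [2,j-1].
  j=2: rhs fails.
  j=3: rhs fails.
  j=4: rhs holds but lhs fails at k=2.
  j=5: rhs fails.
  j=6: rhs fails.
No witness within the range → none.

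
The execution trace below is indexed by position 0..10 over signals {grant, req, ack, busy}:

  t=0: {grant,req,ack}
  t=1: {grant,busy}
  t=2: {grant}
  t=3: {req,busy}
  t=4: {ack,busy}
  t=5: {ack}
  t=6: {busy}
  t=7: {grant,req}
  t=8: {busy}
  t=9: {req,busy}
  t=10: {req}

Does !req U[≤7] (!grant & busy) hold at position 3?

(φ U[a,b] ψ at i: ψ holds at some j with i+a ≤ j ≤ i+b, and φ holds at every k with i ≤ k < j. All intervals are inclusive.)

Yes

Need some j in [3,10] with (!grant & busy), and !req at every k in [3,j-1].
  j=3: (!grant & busy) holds; no prefix to check → satisfied.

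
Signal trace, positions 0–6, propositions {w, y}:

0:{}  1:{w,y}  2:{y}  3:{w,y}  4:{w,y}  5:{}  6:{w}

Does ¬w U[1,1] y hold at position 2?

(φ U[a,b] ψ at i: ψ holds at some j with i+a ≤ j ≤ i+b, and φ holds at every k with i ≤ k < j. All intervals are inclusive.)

Yes

Need some j in [3,3] with y, and ¬w at every k in [2,j-1].
  j=3: y holds; ¬w holds at every k in [2,2] → satisfied.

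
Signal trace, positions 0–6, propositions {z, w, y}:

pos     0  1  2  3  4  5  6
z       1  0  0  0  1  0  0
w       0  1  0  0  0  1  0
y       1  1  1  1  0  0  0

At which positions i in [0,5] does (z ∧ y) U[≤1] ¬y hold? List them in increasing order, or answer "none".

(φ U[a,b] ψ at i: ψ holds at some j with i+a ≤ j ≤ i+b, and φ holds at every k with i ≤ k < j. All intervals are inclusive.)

4, 5

Evaluate at each i in [0,5]:
  i=0: ✗ (no rhs in [0,1])
  i=1: ✗ (no rhs in [1,2])
  i=2: ✗ (no rhs in [2,3])
  i=3: ✗ (lhs fails at k=3 before rhs at j=4)
  i=4: ✓ (rhs at j=4)
  i=5: ✓ (rhs at j=5)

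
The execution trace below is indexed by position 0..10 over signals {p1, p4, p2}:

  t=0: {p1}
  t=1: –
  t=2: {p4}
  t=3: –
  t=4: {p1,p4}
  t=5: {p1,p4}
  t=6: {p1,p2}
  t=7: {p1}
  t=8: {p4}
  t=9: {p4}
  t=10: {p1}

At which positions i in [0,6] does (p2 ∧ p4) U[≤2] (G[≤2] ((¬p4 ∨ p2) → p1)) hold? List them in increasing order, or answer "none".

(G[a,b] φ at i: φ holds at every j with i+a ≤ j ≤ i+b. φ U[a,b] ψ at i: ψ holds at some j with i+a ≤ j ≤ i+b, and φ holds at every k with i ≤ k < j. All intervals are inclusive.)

Evaluate at each i in [0,6]:
  i=0: ✗ (no rhs in [0,2])
  i=1: ✗ (no rhs in [1,3])
  i=2: ✗ (lhs fails at k=2 before rhs at j=4)
  i=3: ✗ (lhs fails at k=3 before rhs at j=4)
  i=4: ✓ (rhs at j=4)
  i=5: ✓ (rhs at j=5)
  i=6: ✓ (rhs at j=6)

4, 5, 6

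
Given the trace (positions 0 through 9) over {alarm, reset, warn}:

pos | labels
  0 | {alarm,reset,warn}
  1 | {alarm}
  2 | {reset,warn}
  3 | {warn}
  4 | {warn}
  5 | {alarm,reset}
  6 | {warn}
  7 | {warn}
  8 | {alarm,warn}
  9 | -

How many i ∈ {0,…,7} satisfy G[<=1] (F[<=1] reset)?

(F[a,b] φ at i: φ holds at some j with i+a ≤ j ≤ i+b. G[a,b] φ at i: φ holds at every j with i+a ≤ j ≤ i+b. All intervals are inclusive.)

Evaluate at each i in [0,7]:
  i=0: ✓ (all of [0,1])
  i=1: ✓ (all of [1,2])
  i=2: ✗ (fails at j=3)
  i=3: ✗ (fails at j=3)
  i=4: ✓ (all of [4,5])
  i=5: ✗ (fails at j=6)
  i=6: ✗ (fails at j=6)
  i=7: ✗ (fails at j=7)
Positions where it holds: {0, 1, 4} → 3.

3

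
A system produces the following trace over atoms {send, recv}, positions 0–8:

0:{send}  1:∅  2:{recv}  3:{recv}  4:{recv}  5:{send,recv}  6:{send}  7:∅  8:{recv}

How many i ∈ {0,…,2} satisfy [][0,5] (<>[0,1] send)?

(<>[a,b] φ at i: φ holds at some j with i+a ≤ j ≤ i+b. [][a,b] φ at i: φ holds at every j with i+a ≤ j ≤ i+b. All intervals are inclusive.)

Evaluate at each i in [0,2]:
  i=0: ✗ (fails at j=1)
  i=1: ✗ (fails at j=1)
  i=2: ✗ (fails at j=2)
Positions where it holds: {} → 0.

0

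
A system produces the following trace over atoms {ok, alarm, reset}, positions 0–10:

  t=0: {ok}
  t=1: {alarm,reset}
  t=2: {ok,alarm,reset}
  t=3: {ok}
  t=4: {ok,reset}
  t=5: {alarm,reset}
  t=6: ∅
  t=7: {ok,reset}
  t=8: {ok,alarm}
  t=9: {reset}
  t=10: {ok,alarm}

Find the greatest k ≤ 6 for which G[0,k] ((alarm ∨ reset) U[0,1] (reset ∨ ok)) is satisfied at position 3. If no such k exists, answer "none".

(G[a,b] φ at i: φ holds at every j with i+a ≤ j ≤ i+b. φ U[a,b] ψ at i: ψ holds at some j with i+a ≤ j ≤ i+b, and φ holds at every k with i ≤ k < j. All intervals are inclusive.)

((alarm ∨ reset) U[0,1] (reset ∨ ok)) must hold from j=3 onward; find where it first fails.
  j=3: holds
  j=4: holds
  j=5: holds
  j=6: fails
Holds on [3,5], so largest k = 2.

2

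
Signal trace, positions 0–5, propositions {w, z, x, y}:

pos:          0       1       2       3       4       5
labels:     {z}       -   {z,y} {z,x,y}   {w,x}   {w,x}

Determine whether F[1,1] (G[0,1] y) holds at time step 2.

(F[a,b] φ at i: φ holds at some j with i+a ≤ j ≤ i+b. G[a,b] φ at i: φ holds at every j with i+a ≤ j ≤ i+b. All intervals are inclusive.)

Does not hold

Check G[0,1] y at each j in [3,3]:
  j=3: fails at 4
No position in the window satisfies it → formula fails.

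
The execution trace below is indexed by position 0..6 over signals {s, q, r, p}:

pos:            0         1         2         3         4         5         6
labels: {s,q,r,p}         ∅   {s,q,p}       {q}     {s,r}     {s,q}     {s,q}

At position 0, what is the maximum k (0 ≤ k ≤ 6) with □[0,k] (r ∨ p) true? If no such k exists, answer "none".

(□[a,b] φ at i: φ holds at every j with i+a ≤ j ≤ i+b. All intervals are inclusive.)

(r ∨ p) must hold from j=0 onward; find where it first fails.
  j=0: holds
  j=1: fails
Holds on [0,0], so largest k = 0.

0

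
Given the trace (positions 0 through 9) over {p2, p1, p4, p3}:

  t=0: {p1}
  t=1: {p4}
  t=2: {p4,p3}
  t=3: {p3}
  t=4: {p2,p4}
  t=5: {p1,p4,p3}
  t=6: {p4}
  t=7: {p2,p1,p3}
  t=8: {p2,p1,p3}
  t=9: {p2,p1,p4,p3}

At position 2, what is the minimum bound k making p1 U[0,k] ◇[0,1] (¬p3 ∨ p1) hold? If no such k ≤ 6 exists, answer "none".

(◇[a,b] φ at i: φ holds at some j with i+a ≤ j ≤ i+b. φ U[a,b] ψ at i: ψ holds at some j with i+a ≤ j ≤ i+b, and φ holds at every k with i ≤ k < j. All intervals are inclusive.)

none

Need earliest j ≥ 2 with ◇[0,1] (¬p3 ∨ p1), and p1 at every k in [2,j-1].
  j=2: rhs fails.
  j=3: rhs holds but lhs fails at k=2.
  j=4: rhs holds but lhs fails at k=2.
  j=5: rhs holds but lhs fails at k=2.
  j=6: rhs holds but lhs fails at k=2.
  j=7: rhs holds but lhs fails at k=2.
  j=8: rhs holds but lhs fails at k=2.
No witness within the range → none.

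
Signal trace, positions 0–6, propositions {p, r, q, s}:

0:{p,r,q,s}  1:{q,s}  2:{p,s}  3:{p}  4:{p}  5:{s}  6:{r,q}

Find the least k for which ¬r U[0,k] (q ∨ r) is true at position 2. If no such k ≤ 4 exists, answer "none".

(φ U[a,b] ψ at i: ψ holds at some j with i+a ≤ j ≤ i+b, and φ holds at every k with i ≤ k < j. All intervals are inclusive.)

4

Need earliest j ≥ 2 with (q ∨ r), and ¬r at every k in [2,j-1].
  j=2: rhs fails.
  j=3: rhs fails.
  j=4: rhs fails.
  j=5: rhs fails.
  j=6: rhs holds; lhs holds on [2,5]. k = 4.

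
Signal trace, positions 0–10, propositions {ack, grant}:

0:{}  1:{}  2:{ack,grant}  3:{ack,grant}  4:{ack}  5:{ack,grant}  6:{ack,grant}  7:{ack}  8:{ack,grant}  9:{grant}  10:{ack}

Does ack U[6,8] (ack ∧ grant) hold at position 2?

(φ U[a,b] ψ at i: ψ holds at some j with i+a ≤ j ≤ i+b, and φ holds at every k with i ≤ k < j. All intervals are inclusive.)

Need some j in [8,10] with (ack ∧ grant), and ack at every k in [2,j-1].
  j=8: (ack ∧ grant) holds; ack holds at every k in [2,7] → satisfied.

Holds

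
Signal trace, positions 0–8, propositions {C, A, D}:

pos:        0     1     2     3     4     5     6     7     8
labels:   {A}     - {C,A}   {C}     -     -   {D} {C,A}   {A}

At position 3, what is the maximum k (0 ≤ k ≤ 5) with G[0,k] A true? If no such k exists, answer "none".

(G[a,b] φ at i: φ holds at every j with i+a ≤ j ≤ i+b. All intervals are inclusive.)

none

A must hold from j=3 onward; find where it first fails.
  j=3: fails → no k works.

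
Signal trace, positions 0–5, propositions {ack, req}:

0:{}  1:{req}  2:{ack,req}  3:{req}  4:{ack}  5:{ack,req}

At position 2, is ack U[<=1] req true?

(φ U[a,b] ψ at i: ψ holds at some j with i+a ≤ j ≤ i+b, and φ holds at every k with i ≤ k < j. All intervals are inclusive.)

Yes

Need some j in [2,3] with req, and ack at every k in [2,j-1].
  j=2: req holds; no prefix to check → satisfied.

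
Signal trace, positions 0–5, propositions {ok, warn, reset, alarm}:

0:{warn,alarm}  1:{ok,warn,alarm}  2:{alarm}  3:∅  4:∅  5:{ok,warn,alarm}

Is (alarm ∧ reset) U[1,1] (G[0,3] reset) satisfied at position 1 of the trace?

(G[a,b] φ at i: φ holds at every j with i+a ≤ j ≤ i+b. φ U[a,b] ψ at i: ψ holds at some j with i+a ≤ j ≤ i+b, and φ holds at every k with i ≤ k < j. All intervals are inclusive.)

Need some j in [2,2] with G[0,3] reset, and (alarm ∧ reset) at every k in [1,j-1].
  j=2: G[0,3] reset — fails at 2.
No j in the window works → until fails.

No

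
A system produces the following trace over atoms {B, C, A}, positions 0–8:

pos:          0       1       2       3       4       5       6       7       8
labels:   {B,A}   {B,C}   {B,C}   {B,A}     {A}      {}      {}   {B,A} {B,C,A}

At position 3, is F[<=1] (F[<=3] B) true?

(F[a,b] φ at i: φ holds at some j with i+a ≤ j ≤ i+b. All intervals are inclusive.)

Yes

Check F[<=3] B at each j in [3,4]:
  j=3: holds (witness at 3)
  j=4: holds (witness at 7)
Found at j=3 → formula holds.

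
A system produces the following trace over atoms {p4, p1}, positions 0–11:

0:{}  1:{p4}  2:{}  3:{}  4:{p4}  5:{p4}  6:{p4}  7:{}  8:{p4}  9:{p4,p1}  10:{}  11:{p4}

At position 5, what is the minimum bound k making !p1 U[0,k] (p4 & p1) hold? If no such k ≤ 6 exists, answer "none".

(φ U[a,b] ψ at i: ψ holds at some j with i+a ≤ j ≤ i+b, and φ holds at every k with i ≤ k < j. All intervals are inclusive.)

4

Need earliest j ≥ 5 with (p4 & p1), and !p1 at every k in [5,j-1].
  j=5: rhs fails.
  j=6: rhs fails.
  j=7: rhs fails.
  j=8: rhs fails.
  j=9: rhs holds; lhs holds on [5,8]. k = 4.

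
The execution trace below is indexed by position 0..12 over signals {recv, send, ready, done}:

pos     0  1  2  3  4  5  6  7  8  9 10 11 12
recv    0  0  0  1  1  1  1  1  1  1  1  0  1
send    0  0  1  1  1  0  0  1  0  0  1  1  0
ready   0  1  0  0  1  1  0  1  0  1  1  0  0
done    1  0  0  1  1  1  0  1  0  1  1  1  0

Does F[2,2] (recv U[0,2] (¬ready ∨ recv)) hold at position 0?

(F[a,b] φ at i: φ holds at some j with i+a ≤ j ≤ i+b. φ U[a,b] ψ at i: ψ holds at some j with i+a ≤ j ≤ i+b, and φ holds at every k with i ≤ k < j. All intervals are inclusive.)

Check (recv U[0,2] (¬ready ∨ recv)) at each j in [2,2]:
  j=2: holds
Found at j=2 → formula holds.

Holds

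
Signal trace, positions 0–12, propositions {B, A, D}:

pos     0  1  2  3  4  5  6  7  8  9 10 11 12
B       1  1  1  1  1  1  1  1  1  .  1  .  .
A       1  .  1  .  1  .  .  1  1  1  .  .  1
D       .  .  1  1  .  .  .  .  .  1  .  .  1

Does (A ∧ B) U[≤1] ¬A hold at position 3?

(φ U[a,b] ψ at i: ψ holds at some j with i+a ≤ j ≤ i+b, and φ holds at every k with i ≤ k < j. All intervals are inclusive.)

Need some j in [3,4] with ¬A, and (A ∧ B) at every k in [3,j-1].
  j=3: ¬A holds; no prefix to check → satisfied.

Yes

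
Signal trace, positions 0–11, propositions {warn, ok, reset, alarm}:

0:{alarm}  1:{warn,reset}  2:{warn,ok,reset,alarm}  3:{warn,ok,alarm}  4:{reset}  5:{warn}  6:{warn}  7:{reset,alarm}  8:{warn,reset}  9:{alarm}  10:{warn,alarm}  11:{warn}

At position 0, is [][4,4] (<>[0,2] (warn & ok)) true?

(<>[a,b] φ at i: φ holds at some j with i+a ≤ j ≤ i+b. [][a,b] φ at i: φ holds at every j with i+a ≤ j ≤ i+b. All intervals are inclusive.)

Does not hold

Check <>[0,2] (warn & ok) at every j in [4,4]:
  j=4: fails (none in [4,6])
Fails at j=4 → formula fails.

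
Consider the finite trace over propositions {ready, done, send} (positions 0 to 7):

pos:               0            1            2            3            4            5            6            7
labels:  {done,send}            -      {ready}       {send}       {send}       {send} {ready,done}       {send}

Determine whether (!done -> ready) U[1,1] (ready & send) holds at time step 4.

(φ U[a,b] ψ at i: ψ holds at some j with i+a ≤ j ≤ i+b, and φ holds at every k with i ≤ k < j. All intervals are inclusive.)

Need some j in [5,5] with (ready & send), and (!done -> ready) at every k in [4,j-1].
  j=5: (ready & send) false.
No j in the window works → until fails.

Does not hold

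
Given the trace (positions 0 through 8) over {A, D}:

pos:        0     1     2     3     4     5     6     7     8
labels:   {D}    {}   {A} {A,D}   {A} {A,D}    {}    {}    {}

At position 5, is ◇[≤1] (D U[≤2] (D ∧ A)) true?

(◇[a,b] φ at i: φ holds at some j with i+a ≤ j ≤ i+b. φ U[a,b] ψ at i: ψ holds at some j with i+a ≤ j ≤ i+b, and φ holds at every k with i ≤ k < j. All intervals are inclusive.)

True

Check (D U[≤2] (D ∧ A)) at each j in [5,6]:
  j=5: holds
  j=6: fails
Found at j=5 → formula holds.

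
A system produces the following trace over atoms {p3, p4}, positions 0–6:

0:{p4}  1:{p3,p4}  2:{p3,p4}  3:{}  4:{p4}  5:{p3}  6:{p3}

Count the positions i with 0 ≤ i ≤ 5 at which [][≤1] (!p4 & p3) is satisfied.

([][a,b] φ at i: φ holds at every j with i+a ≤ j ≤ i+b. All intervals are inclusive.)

1

Evaluate at each i in [0,5]:
  i=0: ✗ (fails at j=0)
  i=1: ✗ (fails at j=1)
  i=2: ✗ (fails at j=2)
  i=3: ✗ (fails at j=3)
  i=4: ✗ (fails at j=4)
  i=5: ✓ (all of [5,6])
Positions where it holds: {5} → 1.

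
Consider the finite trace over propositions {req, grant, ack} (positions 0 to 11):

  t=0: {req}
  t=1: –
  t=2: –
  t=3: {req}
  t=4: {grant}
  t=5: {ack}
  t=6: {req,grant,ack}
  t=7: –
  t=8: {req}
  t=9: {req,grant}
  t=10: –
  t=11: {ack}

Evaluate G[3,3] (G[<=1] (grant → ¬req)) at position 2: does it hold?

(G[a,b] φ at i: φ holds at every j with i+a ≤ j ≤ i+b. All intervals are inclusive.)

No

Check G[<=1] (grant → ¬req) at every j in [5,5]:
  j=5: fails at 6
Fails at j=5 → formula fails.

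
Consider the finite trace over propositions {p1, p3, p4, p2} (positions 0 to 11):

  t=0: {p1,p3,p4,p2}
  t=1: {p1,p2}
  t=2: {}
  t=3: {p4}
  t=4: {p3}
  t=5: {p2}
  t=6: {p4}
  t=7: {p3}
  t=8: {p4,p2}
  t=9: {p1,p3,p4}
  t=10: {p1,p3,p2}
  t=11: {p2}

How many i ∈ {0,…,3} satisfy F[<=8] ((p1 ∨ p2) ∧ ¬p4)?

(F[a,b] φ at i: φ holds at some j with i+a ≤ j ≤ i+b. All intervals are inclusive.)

Evaluate at each i in [0,3]:
  i=0: ✓ (witness j=1)
  i=1: ✓ (witness j=1)
  i=2: ✓ (witness j=5)
  i=3: ✓ (witness j=5)
Positions where it holds: {0, 1, 2, 3} → 4.

4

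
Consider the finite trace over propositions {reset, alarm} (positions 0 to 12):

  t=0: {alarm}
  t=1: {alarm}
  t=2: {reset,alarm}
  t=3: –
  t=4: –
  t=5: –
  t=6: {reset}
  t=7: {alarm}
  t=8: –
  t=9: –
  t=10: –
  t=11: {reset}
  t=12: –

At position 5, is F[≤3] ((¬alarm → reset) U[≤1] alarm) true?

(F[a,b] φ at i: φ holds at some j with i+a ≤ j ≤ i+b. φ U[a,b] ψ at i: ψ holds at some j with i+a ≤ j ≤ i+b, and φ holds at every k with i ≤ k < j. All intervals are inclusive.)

True

Check ((¬alarm → reset) U[≤1] alarm) at each j in [5,8]:
  j=5: fails
  j=6: holds
  j=7: holds
  j=8: fails
Found at j=6 → formula holds.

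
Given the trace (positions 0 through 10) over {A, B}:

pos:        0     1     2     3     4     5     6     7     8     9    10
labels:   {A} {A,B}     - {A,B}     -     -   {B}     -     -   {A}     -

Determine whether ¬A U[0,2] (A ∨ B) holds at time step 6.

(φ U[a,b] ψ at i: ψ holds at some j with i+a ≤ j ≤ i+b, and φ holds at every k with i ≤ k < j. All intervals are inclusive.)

Holds

Need some j in [6,8] with (A ∨ B), and ¬A at every k in [6,j-1].
  j=6: (A ∨ B) holds; no prefix to check → satisfied.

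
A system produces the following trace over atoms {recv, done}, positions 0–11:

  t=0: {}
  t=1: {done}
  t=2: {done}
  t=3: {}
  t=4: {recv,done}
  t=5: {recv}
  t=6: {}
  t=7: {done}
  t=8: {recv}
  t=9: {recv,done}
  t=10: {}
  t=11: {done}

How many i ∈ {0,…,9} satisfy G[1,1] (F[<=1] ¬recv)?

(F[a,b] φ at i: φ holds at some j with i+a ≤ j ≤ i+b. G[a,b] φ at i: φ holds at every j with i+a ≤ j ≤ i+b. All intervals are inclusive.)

Evaluate at each i in [0,9]:
  i=0: ✓ (all of [1,1])
  i=1: ✓ (all of [2,2])
  i=2: ✓ (all of [3,3])
  i=3: ✗ (fails at j=4)
  i=4: ✓ (all of [5,5])
  i=5: ✓ (all of [6,6])
  i=6: ✓ (all of [7,7])
  i=7: ✗ (fails at j=8)
  i=8: ✓ (all of [9,9])
  i=9: ✓ (all of [10,10])
Positions where it holds: {0, 1, 2, 4, 5, 6, 8, 9} → 8.

8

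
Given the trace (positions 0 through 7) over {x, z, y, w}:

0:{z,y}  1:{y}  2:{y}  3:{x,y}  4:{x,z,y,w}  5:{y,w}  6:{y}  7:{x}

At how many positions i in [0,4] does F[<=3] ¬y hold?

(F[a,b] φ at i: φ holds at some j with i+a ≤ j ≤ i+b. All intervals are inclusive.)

1

Evaluate at each i in [0,4]:
  i=0: ✗ (none in [0,3])
  i=1: ✗ (none in [1,4])
  i=2: ✗ (none in [2,5])
  i=3: ✗ (none in [3,6])
  i=4: ✓ (witness j=7)
Positions where it holds: {4} → 1.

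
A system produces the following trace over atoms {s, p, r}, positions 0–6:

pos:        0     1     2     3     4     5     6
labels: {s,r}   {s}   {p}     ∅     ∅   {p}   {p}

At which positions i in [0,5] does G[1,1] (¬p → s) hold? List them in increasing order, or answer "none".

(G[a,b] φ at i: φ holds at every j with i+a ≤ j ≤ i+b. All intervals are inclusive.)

0, 1, 4, 5

Evaluate at each i in [0,5]:
  i=0: ✓ (all of [1,1])
  i=1: ✓ (all of [2,2])
  i=2: ✗ (fails at j=3)
  i=3: ✗ (fails at j=4)
  i=4: ✓ (all of [5,5])
  i=5: ✓ (all of [6,6])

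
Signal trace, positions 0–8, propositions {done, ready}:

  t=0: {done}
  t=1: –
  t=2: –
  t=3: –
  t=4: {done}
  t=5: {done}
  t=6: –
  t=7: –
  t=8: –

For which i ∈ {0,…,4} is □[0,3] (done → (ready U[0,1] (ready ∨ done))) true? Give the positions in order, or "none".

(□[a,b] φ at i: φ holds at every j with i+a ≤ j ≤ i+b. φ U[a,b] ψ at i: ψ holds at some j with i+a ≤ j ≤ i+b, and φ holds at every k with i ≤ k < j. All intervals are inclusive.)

0, 1, 2, 3, 4

Evaluate at each i in [0,4]:
  i=0: ✓ (all of [0,3])
  i=1: ✓ (all of [1,4])
  i=2: ✓ (all of [2,5])
  i=3: ✓ (all of [3,6])
  i=4: ✓ (all of [4,7])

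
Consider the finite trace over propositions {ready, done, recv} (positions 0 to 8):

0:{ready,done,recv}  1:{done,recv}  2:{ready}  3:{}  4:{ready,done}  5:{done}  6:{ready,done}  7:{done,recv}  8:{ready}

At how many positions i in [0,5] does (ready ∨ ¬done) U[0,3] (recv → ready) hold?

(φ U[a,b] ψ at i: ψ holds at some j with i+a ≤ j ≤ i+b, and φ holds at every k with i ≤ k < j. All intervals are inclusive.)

5

Evaluate at each i in [0,5]:
  i=0: ✓ (rhs at j=0)
  i=1: ✗ (lhs fails at k=1 before rhs at j=2)
  i=2: ✓ (rhs at j=2)
  i=3: ✓ (rhs at j=3)
  i=4: ✓ (rhs at j=4)
  i=5: ✓ (rhs at j=5)
Positions where it holds: {0, 2, 3, 4, 5} → 5.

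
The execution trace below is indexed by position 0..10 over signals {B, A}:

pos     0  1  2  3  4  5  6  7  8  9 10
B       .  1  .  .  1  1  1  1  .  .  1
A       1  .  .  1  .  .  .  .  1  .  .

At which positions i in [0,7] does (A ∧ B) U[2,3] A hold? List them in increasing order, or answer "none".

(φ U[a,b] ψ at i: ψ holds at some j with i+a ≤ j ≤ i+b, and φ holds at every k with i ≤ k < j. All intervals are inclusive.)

none

Evaluate at each i in [0,7]:
  i=0: ✗ (lhs fails at k=0 before rhs at j=3)
  i=1: ✗ (lhs fails at k=1 before rhs at j=3)
  i=2: ✗ (no rhs in [4,5])
  i=3: ✗ (no rhs in [5,6])
  i=4: ✗ (no rhs in [6,7])
  i=5: ✗ (lhs fails at k=5 before rhs at j=8)
  i=6: ✗ (lhs fails at k=6 before rhs at j=8)
  i=7: ✗ (no rhs in [9,10])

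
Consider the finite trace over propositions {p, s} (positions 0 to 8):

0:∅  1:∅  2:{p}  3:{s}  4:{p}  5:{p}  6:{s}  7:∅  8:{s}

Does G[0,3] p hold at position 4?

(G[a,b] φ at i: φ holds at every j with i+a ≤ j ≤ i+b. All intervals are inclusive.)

Check p at every j in [4,7]:
  j=4: true
  j=5: true
  j=6: false
  j=7: false
Fails at j=6 → formula fails.

No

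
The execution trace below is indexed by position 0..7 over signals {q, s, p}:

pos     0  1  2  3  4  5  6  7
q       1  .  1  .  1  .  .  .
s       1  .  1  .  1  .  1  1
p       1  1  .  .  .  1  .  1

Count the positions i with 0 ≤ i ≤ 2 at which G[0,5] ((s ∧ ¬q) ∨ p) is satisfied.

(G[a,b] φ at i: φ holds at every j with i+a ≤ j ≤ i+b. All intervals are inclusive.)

Evaluate at each i in [0,2]:
  i=0: ✗ (fails at j=2)
  i=1: ✗ (fails at j=2)
  i=2: ✗ (fails at j=2)
Positions where it holds: {} → 0.

0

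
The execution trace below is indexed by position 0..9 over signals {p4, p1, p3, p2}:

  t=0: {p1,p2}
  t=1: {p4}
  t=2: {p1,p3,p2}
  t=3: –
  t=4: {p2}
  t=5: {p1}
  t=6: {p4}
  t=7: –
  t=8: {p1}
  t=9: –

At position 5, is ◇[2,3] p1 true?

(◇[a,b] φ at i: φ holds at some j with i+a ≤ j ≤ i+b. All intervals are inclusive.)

True

Check p1 at each j in [7,8]:
  j=7: false
  j=8: true
Found at j=8 → formula holds.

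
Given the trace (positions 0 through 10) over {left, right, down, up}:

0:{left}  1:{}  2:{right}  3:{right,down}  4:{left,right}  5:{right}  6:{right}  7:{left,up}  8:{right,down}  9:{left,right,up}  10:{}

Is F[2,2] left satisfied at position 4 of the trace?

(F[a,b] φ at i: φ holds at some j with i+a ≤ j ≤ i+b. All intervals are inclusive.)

Check left at each j in [6,6]:
  j=6: false
No position in the window satisfies it → formula fails.

Does not hold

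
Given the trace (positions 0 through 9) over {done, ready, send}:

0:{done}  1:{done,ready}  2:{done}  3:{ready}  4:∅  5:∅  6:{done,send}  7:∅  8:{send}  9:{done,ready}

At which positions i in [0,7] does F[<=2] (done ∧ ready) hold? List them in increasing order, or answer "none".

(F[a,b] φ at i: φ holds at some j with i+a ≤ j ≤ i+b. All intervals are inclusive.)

Evaluate at each i in [0,7]:
  i=0: ✓ (witness j=1)
  i=1: ✓ (witness j=1)
  i=2: ✗ (none in [2,4])
  i=3: ✗ (none in [3,5])
  i=4: ✗ (none in [4,6])
  i=5: ✗ (none in [5,7])
  i=6: ✗ (none in [6,8])
  i=7: ✓ (witness j=9)

0, 1, 7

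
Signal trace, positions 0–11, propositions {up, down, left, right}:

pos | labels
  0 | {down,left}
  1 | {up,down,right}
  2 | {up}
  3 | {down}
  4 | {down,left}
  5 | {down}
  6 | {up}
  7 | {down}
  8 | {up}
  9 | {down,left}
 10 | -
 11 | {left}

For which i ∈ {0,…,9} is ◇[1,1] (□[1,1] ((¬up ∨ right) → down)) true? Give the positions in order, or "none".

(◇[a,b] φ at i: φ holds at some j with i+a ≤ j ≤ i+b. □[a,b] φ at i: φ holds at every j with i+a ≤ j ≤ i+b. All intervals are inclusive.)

0, 1, 2, 3, 4, 5, 6, 7

Evaluate at each i in [0,9]:
  i=0: ✓ (witness j=1)
  i=1: ✓ (witness j=2)
  i=2: ✓ (witness j=3)
  i=3: ✓ (witness j=4)
  i=4: ✓ (witness j=5)
  i=5: ✓ (witness j=6)
  i=6: ✓ (witness j=7)
  i=7: ✓ (witness j=8)
  i=8: ✗ (none in [9,9])
  i=9: ✗ (none in [10,10])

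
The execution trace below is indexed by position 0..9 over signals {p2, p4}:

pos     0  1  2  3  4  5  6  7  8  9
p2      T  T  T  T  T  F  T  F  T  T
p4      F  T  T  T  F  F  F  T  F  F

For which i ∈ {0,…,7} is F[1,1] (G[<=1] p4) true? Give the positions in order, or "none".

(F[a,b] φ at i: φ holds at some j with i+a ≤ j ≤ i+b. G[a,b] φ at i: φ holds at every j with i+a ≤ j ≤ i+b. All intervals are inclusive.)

0, 1

Evaluate at each i in [0,7]:
  i=0: ✓ (witness j=1)
  i=1: ✓ (witness j=2)
  i=2: ✗ (none in [3,3])
  i=3: ✗ (none in [4,4])
  i=4: ✗ (none in [5,5])
  i=5: ✗ (none in [6,6])
  i=6: ✗ (none in [7,7])
  i=7: ✗ (none in [8,8])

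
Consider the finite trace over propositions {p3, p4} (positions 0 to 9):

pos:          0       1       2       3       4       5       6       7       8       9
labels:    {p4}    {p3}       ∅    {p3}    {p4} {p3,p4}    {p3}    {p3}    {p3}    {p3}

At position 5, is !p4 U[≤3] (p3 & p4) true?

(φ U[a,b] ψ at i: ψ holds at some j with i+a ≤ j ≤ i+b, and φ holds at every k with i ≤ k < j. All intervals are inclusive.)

Need some j in [5,8] with (p3 & p4), and !p4 at every k in [5,j-1].
  j=5: (p3 & p4) holds; no prefix to check → satisfied.

True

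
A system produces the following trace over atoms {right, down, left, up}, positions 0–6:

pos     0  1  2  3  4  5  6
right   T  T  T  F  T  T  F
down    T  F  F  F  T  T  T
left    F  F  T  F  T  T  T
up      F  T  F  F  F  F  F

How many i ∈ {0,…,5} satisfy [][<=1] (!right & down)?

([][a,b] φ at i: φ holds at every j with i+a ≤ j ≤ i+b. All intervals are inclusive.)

Evaluate at each i in [0,5]:
  i=0: ✗ (fails at j=0)
  i=1: ✗ (fails at j=1)
  i=2: ✗ (fails at j=2)
  i=3: ✗ (fails at j=3)
  i=4: ✗ (fails at j=4)
  i=5: ✗ (fails at j=5)
Positions where it holds: {} → 0.

0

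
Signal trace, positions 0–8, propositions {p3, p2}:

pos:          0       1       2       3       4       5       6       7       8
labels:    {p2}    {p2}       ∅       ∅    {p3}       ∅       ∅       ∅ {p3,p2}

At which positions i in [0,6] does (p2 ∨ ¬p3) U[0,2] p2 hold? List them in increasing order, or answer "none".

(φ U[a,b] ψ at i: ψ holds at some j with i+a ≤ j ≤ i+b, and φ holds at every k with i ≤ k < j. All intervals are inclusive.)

0, 1, 6

Evaluate at each i in [0,6]:
  i=0: ✓ (rhs at j=0)
  i=1: ✓ (rhs at j=1)
  i=2: ✗ (no rhs in [2,4])
  i=3: ✗ (no rhs in [3,5])
  i=4: ✗ (no rhs in [4,6])
  i=5: ✗ (no rhs in [5,7])
  i=6: ✓ (rhs at j=8; lhs holds on [6,7])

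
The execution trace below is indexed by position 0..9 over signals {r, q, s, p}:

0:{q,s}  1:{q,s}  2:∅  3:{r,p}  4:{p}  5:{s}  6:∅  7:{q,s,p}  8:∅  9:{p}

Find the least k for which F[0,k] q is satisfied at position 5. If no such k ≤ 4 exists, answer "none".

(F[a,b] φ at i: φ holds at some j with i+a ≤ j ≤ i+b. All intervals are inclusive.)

Scan j = 5,6,… for q:
  j=5: fails
  j=6: fails
  j=7: holds
First hit at j=7, so smallest k = 7-5 = 2.

2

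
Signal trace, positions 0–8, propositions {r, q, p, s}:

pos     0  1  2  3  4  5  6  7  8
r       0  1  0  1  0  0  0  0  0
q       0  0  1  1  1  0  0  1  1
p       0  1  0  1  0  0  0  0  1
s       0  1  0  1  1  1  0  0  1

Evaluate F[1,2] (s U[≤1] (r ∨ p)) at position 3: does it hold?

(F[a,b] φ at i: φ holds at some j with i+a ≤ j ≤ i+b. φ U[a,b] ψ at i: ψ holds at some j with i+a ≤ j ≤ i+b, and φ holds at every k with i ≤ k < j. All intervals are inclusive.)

Does not hold

Check (s U[≤1] (r ∨ p)) at each j in [4,5]:
  j=4: fails
  j=5: fails
No position in the window satisfies it → formula fails.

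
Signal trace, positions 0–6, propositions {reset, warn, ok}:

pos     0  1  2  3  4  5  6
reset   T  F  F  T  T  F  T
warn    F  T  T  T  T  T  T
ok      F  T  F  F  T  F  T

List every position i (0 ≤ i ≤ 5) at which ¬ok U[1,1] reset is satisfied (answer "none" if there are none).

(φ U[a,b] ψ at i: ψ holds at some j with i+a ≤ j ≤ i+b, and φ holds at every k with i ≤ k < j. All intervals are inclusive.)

Evaluate at each i in [0,5]:
  i=0: ✗ (no rhs in [1,1])
  i=1: ✗ (no rhs in [2,2])
  i=2: ✓ (rhs at j=3; lhs holds on [2,2])
  i=3: ✓ (rhs at j=4; lhs holds on [3,3])
  i=4: ✗ (no rhs in [5,5])
  i=5: ✓ (rhs at j=6; lhs holds on [5,5])

2, 3, 5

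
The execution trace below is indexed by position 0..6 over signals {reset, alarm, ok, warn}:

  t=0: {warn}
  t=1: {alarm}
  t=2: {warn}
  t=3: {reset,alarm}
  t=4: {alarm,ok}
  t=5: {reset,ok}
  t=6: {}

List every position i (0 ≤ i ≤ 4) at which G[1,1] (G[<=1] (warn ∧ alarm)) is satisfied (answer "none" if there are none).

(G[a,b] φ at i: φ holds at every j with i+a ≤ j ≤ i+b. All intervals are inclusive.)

none

Evaluate at each i in [0,4]:
  i=0: ✗ (fails at j=1)
  i=1: ✗ (fails at j=2)
  i=2: ✗ (fails at j=3)
  i=3: ✗ (fails at j=4)
  i=4: ✗ (fails at j=5)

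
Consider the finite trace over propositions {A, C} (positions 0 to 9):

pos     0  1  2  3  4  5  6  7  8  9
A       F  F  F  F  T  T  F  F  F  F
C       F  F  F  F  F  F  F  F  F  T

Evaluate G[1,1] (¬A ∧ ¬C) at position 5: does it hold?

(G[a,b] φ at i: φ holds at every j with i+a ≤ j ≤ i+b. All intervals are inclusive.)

Check (¬A ∧ ¬C) at every j in [6,6]:
  j=6: true
All positions satisfy it → formula holds.

Holds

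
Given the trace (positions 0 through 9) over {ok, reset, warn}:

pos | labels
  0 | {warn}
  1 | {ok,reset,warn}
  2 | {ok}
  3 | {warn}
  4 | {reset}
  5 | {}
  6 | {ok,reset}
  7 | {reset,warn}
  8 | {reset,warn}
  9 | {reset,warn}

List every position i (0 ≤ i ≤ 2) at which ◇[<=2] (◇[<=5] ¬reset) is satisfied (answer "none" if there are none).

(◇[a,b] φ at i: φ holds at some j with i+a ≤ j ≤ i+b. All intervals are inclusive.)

0, 1, 2

Evaluate at each i in [0,2]:
  i=0: ✓ (witness j=0)
  i=1: ✓ (witness j=1)
  i=2: ✓ (witness j=2)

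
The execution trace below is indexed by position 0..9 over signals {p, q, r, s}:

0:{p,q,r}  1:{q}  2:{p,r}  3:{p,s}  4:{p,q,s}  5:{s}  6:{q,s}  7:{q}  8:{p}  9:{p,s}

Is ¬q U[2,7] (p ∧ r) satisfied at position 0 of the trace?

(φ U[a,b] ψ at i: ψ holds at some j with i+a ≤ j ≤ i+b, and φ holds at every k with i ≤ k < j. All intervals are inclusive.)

Need some j in [2,7] with (p ∧ r), and ¬q at every k in [0,j-1].
  j=2: (p ∧ r) holds, but ¬q fails at k=0 → not this j.
  j=3: (p ∧ r) false.
  j=4: (p ∧ r) false.
  j=5: (p ∧ r) false.
  j=6: (p ∧ r) false.
  j=7: (p ∧ r) false.
No j in the window works → until fails.

False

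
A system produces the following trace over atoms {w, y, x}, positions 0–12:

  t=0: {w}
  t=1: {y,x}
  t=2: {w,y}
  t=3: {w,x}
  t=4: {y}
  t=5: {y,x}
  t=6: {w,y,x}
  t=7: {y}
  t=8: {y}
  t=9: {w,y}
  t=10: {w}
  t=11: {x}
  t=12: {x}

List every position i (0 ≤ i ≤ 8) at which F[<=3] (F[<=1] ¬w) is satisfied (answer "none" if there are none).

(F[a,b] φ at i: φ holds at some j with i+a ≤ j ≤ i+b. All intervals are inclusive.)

Evaluate at each i in [0,8]:
  i=0: ✓ (witness j=0)
  i=1: ✓ (witness j=1)
  i=2: ✓ (witness j=3)
  i=3: ✓ (witness j=3)
  i=4: ✓ (witness j=4)
  i=5: ✓ (witness j=5)
  i=6: ✓ (witness j=6)
  i=7: ✓ (witness j=7)
  i=8: ✓ (witness j=8)

0, 1, 2, 3, 4, 5, 6, 7, 8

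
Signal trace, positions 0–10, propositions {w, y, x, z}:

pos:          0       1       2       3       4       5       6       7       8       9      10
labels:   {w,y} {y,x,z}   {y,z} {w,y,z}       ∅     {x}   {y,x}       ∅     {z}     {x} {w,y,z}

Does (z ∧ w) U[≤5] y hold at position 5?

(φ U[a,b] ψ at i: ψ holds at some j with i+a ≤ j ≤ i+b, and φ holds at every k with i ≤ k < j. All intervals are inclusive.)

Does not hold

Need some j in [5,10] with y, and (z ∧ w) at every k in [5,j-1].
  j=5: y false.
  j=6: y holds, but (z ∧ w) fails at k=5 → not this j.
  j=7: y false.
  j=8: y false.
  j=9: y false.
  j=10: y holds, but (z ∧ w) fails at k=5 → not this j.
No j in the window works → until fails.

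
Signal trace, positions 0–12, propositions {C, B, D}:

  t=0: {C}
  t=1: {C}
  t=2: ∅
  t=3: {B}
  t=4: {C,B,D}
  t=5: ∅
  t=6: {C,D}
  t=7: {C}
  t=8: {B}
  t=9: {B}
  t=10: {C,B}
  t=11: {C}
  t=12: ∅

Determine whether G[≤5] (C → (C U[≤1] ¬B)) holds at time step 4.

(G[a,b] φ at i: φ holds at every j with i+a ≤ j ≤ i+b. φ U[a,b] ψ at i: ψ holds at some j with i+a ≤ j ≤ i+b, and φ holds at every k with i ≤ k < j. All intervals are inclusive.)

Yes

Check (C → (C U[≤1] ¬B)) at every j in [4,9]:
  j=4: antecedent true; consequent holds → ✓
  j=5: antecedent false → ✓
  j=6: antecedent true; consequent holds → ✓
  j=7: antecedent true; consequent holds → ✓
  j=8: antecedent false → ✓
  j=9: antecedent false → ✓
All positions satisfy it → formula holds.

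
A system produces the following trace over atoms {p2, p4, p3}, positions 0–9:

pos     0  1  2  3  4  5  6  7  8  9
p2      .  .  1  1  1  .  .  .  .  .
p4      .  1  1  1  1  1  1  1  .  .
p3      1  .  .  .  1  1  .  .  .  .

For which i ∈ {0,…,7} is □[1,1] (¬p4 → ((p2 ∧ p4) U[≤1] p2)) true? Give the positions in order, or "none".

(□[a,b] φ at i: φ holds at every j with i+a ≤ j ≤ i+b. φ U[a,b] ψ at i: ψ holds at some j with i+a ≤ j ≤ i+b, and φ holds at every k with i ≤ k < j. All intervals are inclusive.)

0, 1, 2, 3, 4, 5, 6

Evaluate at each i in [0,7]:
  i=0: ✓ (all of [1,1])
  i=1: ✓ (all of [2,2])
  i=2: ✓ (all of [3,3])
  i=3: ✓ (all of [4,4])
  i=4: ✓ (all of [5,5])
  i=5: ✓ (all of [6,6])
  i=6: ✓ (all of [7,7])
  i=7: ✗ (fails at j=8)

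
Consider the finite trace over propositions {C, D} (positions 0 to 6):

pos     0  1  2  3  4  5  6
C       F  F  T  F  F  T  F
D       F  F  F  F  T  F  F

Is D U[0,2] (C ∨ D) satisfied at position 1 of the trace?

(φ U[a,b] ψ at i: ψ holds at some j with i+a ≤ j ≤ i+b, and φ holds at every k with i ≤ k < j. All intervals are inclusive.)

Need some j in [1,3] with (C ∨ D), and D at every k in [1,j-1].
  j=1: (C ∨ D) false.
  j=2: (C ∨ D) holds, but D fails at k=1 → not this j.
  j=3: (C ∨ D) false.
No j in the window works → until fails.

False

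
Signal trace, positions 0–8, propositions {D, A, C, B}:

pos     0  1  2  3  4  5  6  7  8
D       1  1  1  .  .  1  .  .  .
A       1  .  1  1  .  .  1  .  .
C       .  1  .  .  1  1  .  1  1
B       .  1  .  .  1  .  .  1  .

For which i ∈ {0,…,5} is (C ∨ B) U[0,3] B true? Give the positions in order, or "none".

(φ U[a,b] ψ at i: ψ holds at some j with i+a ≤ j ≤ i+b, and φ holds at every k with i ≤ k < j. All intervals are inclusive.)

Evaluate at each i in [0,5]:
  i=0: ✗ (lhs fails at k=0 before rhs at j=1)
  i=1: ✓ (rhs at j=1)
  i=2: ✗ (lhs fails at k=2 before rhs at j=4)
  i=3: ✗ (lhs fails at k=3 before rhs at j=4)
  i=4: ✓ (rhs at j=4)
  i=5: ✗ (lhs fails at k=6 before rhs at j=7)

1, 4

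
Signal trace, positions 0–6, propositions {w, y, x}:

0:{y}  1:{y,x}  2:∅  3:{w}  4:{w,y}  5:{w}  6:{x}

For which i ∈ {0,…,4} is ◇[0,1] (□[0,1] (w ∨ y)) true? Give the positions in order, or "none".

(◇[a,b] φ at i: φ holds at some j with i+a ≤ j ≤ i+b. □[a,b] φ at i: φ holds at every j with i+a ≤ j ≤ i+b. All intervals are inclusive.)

Evaluate at each i in [0,4]:
  i=0: ✓ (witness j=0)
  i=1: ✗ (none in [1,2])
  i=2: ✓ (witness j=3)
  i=3: ✓ (witness j=3)
  i=4: ✓ (witness j=4)

0, 2, 3, 4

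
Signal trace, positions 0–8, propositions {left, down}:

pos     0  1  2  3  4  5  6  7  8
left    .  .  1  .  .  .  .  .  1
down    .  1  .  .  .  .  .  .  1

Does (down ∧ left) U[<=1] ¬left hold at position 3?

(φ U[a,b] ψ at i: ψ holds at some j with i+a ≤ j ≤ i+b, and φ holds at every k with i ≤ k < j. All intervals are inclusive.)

True

Need some j in [3,4] with ¬left, and (down ∧ left) at every k in [3,j-1].
  j=3: ¬left holds; no prefix to check → satisfied.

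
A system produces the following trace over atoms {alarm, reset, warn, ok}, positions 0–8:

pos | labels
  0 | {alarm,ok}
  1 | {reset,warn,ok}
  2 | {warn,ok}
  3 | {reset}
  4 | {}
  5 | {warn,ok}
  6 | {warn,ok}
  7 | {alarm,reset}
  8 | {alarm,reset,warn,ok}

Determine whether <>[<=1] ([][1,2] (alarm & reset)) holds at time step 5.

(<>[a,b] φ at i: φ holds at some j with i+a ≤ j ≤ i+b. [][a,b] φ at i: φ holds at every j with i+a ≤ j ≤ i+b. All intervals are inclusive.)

Check [][1,2] (alarm & reset) at each j in [5,6]:
  j=5: fails at 6
  j=6: holds on [7,8]
Found at j=6 → formula holds.

True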